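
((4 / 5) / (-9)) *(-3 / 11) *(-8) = -32 / 165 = -0.19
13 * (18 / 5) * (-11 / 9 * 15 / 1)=-858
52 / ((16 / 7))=91 / 4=22.75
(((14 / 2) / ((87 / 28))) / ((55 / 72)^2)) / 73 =338688 / 6403925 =0.05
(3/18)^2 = 1/36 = 0.03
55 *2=110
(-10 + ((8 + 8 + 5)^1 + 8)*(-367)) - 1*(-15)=-10638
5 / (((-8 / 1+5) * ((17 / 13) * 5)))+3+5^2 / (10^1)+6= 1147 / 102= 11.25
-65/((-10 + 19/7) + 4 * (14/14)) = 455/23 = 19.78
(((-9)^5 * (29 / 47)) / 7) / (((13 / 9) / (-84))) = 184941468 / 611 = 302686.53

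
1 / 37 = 0.03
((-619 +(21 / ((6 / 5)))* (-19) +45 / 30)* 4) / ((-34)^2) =-950 / 289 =-3.29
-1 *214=-214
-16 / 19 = -0.84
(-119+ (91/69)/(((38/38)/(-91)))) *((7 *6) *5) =-1154440/23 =-50193.04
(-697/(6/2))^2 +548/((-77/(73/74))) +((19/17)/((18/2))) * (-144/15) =53970.56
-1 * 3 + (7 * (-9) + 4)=-62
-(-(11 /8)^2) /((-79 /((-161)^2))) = -3136441 /5056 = -620.34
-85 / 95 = -0.89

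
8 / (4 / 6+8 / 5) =60 / 17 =3.53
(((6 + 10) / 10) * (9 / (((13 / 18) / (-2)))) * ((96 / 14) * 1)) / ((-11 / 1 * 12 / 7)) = 10368 / 715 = 14.50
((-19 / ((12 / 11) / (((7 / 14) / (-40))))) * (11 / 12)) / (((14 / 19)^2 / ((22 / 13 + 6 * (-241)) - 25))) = -5284221613 / 9784320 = -540.07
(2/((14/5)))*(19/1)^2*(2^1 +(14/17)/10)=63897/119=536.95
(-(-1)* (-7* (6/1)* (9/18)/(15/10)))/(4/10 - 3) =70/13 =5.38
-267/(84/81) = -7209/28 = -257.46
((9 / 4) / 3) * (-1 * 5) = -15 / 4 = -3.75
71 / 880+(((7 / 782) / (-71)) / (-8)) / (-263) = 32398798 / 401562865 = 0.08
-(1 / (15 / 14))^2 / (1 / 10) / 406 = -28 / 1305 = -0.02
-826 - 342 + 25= -1143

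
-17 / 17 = -1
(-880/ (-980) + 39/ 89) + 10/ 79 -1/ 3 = 1167310/ 1033557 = 1.13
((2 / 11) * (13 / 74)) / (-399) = -13 / 162393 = -0.00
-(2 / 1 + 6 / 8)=-11 / 4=-2.75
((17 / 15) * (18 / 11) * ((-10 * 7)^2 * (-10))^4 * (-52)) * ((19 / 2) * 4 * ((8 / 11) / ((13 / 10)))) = -1430039595264000000000000 / 121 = -11818509051768595041322.31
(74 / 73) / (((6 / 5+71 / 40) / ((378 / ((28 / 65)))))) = 2597400 / 8687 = 299.00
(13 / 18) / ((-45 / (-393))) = 1703 / 270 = 6.31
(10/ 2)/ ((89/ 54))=270/ 89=3.03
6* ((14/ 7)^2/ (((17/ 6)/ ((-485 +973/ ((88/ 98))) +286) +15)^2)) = 327206356056/ 3068869808761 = 0.11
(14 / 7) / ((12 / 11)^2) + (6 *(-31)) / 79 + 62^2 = 21860839 / 5688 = 3843.33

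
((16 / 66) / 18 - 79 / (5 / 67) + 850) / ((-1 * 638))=309751 / 947430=0.33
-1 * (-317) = 317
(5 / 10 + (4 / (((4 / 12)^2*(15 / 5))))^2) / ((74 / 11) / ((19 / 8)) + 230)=60401 / 97324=0.62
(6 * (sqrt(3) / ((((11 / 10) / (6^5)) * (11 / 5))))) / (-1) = -2332800 * sqrt(3) / 121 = -33392.79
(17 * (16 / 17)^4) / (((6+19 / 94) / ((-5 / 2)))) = -15400960 / 2864279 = -5.38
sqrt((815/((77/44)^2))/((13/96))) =16 * sqrt(63570)/91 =44.33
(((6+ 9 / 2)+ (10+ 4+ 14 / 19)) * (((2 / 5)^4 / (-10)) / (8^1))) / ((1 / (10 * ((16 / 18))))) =-7672 / 106875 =-0.07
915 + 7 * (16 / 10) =4631 / 5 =926.20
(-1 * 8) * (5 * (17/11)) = -680/11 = -61.82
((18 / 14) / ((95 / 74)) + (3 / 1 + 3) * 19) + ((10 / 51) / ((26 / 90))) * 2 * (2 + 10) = 19295196 / 146965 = 131.29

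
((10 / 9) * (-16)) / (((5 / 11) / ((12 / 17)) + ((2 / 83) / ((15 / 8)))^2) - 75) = 1212464000 / 5071153861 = 0.24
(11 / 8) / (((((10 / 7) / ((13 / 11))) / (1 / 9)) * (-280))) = -13 / 28800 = -0.00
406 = 406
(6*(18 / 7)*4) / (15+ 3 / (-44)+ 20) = 19008 / 10759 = 1.77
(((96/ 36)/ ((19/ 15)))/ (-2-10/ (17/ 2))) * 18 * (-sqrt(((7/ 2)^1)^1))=340 * sqrt(14)/ 57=22.32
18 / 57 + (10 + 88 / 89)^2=18220722 / 150499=121.07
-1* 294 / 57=-98 / 19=-5.16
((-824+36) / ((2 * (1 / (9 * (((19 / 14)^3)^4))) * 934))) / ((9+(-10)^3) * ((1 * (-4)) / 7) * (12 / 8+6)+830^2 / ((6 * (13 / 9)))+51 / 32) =-17004898523185314963 / 9607133630295921378176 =-0.00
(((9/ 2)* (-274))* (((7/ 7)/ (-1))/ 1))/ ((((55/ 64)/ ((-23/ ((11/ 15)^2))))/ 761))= -62153853120/ 1331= -46697109.78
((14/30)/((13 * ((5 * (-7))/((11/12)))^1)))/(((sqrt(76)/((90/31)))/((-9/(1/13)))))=99 * sqrt(19)/11780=0.04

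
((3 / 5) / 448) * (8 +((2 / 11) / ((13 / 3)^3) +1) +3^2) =65259 / 2706704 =0.02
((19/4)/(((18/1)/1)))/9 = 0.03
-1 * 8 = -8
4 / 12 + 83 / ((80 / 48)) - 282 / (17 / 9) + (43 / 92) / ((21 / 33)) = -16163569 / 164220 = -98.43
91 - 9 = 82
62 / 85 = 0.73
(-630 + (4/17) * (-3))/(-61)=10722/1037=10.34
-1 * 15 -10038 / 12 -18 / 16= -6821 / 8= -852.62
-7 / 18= -0.39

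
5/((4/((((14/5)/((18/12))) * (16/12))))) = 3.11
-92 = -92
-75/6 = -25/2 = -12.50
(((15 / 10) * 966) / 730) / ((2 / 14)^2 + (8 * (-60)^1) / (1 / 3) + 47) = -7889 / 5536320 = -0.00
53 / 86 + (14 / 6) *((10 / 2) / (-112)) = 0.51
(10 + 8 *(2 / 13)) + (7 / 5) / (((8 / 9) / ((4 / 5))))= 8119 / 650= 12.49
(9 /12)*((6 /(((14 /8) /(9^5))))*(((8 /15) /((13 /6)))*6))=102036672 /455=224256.42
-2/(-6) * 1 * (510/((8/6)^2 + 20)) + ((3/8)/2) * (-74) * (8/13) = -933/1274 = -0.73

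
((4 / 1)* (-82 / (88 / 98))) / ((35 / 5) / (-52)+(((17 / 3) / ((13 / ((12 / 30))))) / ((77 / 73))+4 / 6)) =-7312760 / 13961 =-523.80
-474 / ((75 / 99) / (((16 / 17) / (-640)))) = 7821 / 8500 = 0.92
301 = 301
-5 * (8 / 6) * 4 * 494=-39520 / 3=-13173.33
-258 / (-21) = 86 / 7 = 12.29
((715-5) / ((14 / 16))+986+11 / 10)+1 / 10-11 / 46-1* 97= 2739237 / 1610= 1701.39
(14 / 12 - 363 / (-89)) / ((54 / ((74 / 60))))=103637 / 865080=0.12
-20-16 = -36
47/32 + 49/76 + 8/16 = 1589/608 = 2.61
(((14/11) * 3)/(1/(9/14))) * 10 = 270/11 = 24.55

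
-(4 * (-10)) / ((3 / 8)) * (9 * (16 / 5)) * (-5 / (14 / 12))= -92160 / 7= -13165.71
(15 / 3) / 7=5 / 7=0.71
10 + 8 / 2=14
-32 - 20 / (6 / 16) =-256 / 3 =-85.33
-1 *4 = -4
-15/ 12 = -5/ 4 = -1.25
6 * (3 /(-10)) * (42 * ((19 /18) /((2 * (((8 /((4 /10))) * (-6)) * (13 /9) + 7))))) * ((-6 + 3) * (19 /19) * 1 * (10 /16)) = -3591 /7984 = -0.45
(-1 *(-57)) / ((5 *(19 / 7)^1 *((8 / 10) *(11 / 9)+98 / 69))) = 4347 / 2482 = 1.75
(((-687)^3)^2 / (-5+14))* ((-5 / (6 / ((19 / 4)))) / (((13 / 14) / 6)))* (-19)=147595514468878705635 / 26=5676750556495334832.12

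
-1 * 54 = -54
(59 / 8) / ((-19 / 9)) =-531 / 152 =-3.49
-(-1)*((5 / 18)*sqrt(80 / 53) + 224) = 10*sqrt(265) / 477 + 224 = 224.34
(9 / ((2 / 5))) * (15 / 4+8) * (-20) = -10575 / 2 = -5287.50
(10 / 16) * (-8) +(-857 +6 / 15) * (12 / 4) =-2574.80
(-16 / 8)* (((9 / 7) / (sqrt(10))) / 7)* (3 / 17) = -27* sqrt(10) / 4165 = -0.02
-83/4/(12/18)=-249/8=-31.12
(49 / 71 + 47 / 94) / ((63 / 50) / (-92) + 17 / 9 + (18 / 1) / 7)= 24488100 / 91492801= 0.27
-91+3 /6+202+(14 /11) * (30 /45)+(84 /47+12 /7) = 2515567 /21714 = 115.85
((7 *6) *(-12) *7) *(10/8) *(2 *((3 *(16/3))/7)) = -20160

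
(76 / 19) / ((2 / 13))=26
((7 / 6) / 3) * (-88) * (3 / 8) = -77 / 6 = -12.83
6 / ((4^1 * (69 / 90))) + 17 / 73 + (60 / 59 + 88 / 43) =5.25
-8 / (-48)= 1 / 6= 0.17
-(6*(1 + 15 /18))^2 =-121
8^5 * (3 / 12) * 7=57344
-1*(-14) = 14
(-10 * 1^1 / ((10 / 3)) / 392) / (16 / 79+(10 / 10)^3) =-237 / 37240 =-0.01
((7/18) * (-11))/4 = -77/72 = -1.07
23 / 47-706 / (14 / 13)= -215522 / 329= -655.08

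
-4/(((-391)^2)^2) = -0.00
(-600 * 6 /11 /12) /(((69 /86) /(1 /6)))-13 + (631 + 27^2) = 1018073 /759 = 1341.33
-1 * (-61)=61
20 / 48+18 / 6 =41 / 12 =3.42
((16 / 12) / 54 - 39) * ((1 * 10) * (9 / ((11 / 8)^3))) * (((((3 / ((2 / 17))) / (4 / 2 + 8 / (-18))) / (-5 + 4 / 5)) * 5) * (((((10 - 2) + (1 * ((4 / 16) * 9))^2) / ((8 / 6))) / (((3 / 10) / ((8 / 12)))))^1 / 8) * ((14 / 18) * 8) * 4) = 529720000 / 297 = 1783569.02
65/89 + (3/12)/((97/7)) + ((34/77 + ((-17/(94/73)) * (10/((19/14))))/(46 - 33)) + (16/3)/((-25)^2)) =-363731122682659/57877337017500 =-6.28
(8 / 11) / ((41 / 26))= 208 / 451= 0.46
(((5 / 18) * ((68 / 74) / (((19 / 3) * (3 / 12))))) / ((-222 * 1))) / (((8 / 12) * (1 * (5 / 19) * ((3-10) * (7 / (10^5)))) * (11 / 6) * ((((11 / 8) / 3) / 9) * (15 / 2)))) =97920000 / 8116801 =12.06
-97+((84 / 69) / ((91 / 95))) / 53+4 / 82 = -96.93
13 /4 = 3.25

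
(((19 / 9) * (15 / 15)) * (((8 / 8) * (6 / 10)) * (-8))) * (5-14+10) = -152 / 15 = -10.13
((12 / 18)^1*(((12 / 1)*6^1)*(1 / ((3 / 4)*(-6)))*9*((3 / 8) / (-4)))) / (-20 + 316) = 9 / 296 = 0.03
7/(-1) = -7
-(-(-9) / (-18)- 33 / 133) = 199 / 266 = 0.75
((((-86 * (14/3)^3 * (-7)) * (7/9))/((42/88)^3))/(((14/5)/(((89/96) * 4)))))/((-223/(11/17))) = -125509679680/74618253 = -1682.02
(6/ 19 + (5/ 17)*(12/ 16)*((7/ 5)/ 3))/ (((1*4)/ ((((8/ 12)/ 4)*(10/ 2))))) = 2705/ 31008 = 0.09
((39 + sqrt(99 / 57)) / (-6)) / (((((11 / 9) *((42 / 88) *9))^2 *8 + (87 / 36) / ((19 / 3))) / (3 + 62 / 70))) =-67184 / 587545 - 272 *sqrt(627) / 1762635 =-0.12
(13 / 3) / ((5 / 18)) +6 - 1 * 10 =58 / 5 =11.60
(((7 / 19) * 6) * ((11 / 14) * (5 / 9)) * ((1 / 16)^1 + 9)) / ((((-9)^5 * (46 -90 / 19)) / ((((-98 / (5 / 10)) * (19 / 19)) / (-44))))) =-725 / 45349632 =-0.00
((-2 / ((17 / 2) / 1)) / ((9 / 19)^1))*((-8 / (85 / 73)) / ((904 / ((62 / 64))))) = 0.00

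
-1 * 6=-6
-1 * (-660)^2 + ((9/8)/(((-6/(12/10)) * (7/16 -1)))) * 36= -2177928/5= -435585.60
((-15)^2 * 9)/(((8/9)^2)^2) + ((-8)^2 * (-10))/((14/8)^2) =609072185/200704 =3034.68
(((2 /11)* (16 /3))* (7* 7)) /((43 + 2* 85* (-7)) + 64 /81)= -42336 /1021273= -0.04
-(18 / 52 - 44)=1135 / 26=43.65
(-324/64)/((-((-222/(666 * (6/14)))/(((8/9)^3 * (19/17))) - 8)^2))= 479084544/7649776369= 0.06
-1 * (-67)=67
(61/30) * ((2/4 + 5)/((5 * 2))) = 671/600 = 1.12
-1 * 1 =-1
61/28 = 2.18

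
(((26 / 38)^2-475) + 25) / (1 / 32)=-5192992 / 361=-14385.02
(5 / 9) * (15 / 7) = 25 / 21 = 1.19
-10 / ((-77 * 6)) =5 / 231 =0.02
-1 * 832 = -832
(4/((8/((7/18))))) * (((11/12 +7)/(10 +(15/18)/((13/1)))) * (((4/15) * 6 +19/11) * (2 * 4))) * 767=80894723/25905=3122.75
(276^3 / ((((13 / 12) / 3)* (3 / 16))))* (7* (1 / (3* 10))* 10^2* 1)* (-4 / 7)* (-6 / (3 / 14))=1507041607680 / 13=115926277513.85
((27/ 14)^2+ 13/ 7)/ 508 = 1093/ 99568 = 0.01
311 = 311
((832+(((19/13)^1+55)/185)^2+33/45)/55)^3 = 2267460691632156200663724857/653076808022401927734375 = 3471.97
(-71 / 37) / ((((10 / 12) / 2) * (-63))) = 284 / 3885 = 0.07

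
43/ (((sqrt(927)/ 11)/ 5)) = 2365 * sqrt(103)/ 309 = 77.68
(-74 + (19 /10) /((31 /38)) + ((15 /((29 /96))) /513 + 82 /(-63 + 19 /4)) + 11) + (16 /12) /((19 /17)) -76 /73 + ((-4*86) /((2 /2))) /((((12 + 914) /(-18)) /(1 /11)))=-1358830763257604 /22195095041955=-61.22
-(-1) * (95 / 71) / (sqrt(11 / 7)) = 95 * sqrt(77) / 781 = 1.07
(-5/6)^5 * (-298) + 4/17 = 7931177/66096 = 119.99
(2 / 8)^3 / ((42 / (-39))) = -13 / 896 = -0.01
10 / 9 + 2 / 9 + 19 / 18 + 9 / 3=97 / 18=5.39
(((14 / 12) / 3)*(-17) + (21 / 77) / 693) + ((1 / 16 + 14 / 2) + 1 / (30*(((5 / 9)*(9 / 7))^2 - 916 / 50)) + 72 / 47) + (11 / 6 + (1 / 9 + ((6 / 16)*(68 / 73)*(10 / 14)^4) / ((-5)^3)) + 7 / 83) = 347411341338448543 / 86638836187385328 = 4.01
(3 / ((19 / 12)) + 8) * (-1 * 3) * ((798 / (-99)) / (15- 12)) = 2632 / 33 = 79.76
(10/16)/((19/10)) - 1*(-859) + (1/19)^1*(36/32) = 130627/152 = 859.39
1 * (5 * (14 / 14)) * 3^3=135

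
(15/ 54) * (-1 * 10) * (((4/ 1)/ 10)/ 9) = -10/ 81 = -0.12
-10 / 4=-5 / 2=-2.50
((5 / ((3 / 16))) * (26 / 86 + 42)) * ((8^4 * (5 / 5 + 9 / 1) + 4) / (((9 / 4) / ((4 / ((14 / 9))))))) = 6812664320 / 129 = 52811351.32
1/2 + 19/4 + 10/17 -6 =-0.16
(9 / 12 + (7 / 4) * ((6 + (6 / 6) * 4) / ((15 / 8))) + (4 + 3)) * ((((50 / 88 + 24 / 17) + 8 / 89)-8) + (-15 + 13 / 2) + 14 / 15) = -552584347 / 2396592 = -230.57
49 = 49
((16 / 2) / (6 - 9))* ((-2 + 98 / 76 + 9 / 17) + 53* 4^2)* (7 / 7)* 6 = -4381528 / 323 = -13565.10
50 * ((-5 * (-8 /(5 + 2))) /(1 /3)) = 6000 /7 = 857.14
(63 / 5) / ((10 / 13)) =819 / 50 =16.38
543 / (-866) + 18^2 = 280041 / 866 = 323.37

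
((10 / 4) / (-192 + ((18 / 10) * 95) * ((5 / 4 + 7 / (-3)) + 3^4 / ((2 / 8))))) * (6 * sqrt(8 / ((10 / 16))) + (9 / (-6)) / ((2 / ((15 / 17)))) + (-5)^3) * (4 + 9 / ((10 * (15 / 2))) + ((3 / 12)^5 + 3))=-311545573 / 7663245312 + 182297 * sqrt(5) / 58695200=-0.03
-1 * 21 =-21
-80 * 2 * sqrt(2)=-160 * sqrt(2)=-226.27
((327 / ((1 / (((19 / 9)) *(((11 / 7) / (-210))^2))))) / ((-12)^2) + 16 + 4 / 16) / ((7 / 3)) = 15169768591 / 2178187200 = 6.96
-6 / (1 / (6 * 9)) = -324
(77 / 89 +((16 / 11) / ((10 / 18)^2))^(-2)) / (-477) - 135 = -9626275697537 / 71304738048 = -135.00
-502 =-502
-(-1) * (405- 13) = 392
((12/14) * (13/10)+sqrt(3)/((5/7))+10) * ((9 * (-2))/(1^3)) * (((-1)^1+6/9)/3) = 14 * sqrt(3)/5+778/35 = 27.08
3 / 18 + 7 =43 / 6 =7.17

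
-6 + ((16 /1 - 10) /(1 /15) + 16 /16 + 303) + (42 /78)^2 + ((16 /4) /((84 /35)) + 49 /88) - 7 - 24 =16040051 /44616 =359.51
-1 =-1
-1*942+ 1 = -941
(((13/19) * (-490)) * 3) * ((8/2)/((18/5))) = -63700/57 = -1117.54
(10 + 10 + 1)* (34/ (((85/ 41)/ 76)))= 130872/ 5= 26174.40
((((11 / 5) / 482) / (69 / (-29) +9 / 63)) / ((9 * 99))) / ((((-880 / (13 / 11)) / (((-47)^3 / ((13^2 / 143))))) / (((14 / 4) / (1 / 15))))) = -147532483 / 10398706560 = -0.01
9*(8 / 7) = 72 / 7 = 10.29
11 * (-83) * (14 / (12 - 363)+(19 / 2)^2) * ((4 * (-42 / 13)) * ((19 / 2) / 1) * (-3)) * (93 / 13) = -476767289845 / 2197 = -217008324.92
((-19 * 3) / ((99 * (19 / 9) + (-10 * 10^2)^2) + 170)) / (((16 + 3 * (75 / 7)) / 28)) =-11172 / 337127723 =-0.00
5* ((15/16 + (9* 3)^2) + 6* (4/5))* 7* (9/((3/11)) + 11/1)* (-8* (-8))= 72415728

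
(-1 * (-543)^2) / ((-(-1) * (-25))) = 294849 / 25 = 11793.96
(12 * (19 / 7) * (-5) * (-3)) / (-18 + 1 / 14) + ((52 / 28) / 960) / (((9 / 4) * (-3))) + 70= 486709537 / 11385360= 42.75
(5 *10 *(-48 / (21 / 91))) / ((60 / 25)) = -13000 / 3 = -4333.33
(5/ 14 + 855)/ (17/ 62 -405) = -371225/ 175651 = -2.11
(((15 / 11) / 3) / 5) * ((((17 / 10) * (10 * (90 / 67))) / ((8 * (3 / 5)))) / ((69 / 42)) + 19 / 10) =36952 / 84755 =0.44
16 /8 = 2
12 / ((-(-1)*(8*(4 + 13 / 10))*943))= 15 / 49979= 0.00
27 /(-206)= -0.13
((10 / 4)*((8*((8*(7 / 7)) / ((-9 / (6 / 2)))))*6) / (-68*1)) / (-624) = -5 / 663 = -0.01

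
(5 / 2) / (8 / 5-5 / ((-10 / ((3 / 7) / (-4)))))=700 / 433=1.62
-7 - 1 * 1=-8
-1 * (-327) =327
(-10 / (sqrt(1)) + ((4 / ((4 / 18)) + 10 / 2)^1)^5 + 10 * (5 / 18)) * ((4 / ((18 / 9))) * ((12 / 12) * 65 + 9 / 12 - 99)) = -3852146963 / 9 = -428016329.22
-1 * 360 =-360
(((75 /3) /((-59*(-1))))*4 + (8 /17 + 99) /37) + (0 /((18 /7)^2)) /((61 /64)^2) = 162669 /37111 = 4.38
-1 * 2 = -2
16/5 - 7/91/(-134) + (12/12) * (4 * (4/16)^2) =60109/17420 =3.45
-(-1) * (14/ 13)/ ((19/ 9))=126/ 247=0.51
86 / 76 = 43 / 38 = 1.13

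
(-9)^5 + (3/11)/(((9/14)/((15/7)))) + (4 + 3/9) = -1948444/33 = -59043.76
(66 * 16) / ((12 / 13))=1144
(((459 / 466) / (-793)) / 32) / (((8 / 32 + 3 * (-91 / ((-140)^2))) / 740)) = -14860125 / 122132309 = -0.12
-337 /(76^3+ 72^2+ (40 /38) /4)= -6403 /8439045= -0.00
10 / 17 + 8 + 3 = 11.59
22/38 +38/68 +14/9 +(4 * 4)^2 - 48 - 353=-827371/5814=-142.31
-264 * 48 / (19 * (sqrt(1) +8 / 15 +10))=-190080 / 3287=-57.83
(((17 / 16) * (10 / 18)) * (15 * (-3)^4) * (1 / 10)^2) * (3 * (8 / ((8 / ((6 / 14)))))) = 4131 / 448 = 9.22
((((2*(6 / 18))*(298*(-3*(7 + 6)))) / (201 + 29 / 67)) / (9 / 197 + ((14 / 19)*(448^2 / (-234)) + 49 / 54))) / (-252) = -0.00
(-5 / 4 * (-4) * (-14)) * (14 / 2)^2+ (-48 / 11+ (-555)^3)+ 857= -1880520976 / 11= -170956452.36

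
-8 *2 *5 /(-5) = 16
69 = 69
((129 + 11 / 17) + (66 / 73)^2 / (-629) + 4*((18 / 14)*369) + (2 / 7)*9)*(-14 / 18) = -47629473734 / 30167469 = -1578.84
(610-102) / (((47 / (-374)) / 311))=-59087512 / 47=-1257181.11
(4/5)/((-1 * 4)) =-1/5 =-0.20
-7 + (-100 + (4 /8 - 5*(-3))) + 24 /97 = -17703 /194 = -91.25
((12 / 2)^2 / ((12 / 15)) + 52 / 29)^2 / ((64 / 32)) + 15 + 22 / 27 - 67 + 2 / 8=94811905 / 90828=1043.86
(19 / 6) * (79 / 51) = 1501 / 306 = 4.91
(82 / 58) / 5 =41 / 145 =0.28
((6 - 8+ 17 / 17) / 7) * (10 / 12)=-5 / 42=-0.12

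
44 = 44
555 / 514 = 1.08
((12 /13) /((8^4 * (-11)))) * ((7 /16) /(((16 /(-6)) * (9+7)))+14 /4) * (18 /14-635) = 0.05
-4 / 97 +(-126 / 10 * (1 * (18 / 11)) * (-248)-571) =24232999 / 5335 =4542.27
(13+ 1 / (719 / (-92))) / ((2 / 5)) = 46275 / 1438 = 32.18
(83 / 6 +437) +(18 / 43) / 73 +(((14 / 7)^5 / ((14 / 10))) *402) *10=12173466521 / 131838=92336.55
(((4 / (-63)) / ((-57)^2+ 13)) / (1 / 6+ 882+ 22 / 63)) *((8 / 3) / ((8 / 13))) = -52 / 544086921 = -0.00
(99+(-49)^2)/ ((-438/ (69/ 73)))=-28750/ 5329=-5.40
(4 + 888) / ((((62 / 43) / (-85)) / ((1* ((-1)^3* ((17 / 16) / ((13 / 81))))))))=1122344505 / 3224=348121.74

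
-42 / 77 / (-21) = 2 / 77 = 0.03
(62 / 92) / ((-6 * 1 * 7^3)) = -31 / 94668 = -0.00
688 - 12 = 676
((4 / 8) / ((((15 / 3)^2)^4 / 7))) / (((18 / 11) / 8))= 154 / 3515625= 0.00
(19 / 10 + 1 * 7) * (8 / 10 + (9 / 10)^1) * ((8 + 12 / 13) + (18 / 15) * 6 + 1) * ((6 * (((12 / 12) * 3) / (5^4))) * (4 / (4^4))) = 15155721 / 130000000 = 0.12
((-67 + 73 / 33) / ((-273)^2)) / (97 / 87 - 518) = 62002 / 36866440611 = 0.00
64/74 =32/37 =0.86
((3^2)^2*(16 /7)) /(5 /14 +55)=2592 /775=3.34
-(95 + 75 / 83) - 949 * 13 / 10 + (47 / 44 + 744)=-10673617 / 18260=-584.54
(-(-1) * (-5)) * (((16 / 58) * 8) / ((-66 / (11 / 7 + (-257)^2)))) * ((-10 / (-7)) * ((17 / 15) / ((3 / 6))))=1676803840 / 46893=35758.08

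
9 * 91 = 819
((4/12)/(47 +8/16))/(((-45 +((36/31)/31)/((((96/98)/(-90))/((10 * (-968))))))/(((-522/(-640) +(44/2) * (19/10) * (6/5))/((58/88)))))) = 287393777/17617318605000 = 0.00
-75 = -75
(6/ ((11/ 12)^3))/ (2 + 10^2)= 1728/ 22627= 0.08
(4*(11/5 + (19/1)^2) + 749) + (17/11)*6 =121609/55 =2211.07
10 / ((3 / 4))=13.33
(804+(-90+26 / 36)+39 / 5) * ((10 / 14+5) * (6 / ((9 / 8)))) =4161728 / 189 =22019.72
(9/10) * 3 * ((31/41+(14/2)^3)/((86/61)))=11606409/17630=658.33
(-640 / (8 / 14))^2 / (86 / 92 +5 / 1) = 8243200 / 39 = 211364.10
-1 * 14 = -14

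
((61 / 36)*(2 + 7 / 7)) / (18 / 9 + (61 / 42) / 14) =2.42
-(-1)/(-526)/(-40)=1/21040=0.00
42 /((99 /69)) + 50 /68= 11223 /374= 30.01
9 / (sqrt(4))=9 / 2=4.50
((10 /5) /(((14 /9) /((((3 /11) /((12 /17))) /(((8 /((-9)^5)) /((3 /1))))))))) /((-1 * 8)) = 27103491 /19712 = 1374.97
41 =41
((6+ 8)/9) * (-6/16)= -7/12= -0.58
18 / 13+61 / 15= 1063 / 195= 5.45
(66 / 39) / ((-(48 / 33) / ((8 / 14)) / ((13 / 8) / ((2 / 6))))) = -363 / 112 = -3.24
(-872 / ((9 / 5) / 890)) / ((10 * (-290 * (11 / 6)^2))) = 155216 / 3509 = 44.23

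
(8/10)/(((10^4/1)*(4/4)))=1/12500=0.00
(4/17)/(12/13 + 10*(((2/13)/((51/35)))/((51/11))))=1989/9728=0.20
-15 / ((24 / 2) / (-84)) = 105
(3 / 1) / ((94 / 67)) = 201 / 94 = 2.14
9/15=0.60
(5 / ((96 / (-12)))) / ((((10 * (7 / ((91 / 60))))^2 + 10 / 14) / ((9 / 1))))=-10647 / 4033352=-0.00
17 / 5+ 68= 357 / 5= 71.40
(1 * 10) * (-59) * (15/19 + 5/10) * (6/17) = -86730/323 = -268.51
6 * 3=18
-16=-16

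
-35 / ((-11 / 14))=490 / 11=44.55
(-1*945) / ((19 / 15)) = -14175 / 19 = -746.05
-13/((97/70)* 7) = -130/97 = -1.34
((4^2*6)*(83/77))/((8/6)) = 5976/77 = 77.61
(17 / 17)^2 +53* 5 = 266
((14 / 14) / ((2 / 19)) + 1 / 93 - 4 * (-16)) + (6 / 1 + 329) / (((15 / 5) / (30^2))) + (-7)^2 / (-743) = 13899048925 / 138198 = 100573.44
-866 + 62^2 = 2978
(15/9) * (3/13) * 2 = 10/13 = 0.77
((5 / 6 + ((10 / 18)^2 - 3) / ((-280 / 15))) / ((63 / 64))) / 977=11824 / 11633139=0.00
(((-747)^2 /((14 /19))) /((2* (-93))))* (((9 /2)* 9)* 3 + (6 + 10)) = -971865675 /1736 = -559830.46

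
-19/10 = -1.90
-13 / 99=-0.13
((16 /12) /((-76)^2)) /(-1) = -1 /4332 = -0.00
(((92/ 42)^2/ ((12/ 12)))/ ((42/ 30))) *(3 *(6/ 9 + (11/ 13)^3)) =88734460/ 6782139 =13.08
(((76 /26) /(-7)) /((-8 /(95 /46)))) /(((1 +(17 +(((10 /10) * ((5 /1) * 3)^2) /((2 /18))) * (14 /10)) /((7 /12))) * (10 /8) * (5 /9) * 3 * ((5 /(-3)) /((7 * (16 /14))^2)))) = -103968 /255876725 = -0.00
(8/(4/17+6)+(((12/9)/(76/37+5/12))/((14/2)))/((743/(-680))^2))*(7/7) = 302772792828/224676766363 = 1.35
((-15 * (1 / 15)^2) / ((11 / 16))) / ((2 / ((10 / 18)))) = -8 / 297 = -0.03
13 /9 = 1.44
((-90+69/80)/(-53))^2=50851161/17977600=2.83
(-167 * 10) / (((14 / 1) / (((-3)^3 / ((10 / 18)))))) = 40581 / 7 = 5797.29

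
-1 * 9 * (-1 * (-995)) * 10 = -89550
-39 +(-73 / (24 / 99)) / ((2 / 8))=-2487 / 2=-1243.50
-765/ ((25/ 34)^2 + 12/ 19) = -16802460/ 25747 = -652.60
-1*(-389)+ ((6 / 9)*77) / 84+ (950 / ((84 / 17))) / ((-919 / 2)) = 45066179 / 115794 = 389.19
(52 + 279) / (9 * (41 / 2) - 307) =-662 / 245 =-2.70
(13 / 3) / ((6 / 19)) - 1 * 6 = 139 / 18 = 7.72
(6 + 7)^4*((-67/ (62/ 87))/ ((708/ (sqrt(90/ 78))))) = -4268771*sqrt(195)/ 14632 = -4073.96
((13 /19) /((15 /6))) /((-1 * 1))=-26 /95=-0.27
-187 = -187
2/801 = 0.00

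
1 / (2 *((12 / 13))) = 13 / 24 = 0.54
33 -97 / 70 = 31.61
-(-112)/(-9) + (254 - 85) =1409/9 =156.56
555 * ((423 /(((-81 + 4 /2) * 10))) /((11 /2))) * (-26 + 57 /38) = 1323.76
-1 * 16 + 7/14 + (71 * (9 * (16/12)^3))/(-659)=-70375/3954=-17.80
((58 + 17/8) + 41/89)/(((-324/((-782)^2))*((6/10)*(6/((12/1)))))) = -381168.66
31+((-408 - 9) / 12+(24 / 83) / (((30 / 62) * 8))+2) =-2781 / 1660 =-1.68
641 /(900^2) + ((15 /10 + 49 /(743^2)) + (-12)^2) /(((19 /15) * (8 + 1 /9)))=8783830377523283 /620210490030000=14.16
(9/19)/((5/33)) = 297/95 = 3.13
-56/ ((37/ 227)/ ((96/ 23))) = -1220352/ 851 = -1434.02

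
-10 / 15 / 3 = -2 / 9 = -0.22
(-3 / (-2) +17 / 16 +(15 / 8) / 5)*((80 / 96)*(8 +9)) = 3995 / 96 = 41.61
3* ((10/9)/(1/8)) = 80/3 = 26.67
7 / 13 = 0.54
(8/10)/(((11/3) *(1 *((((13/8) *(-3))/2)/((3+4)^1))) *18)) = -224/6435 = -0.03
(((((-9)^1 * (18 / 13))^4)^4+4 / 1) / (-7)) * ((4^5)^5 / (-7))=253361146651893113821419140950755245077036552683520 / 32605413849975812209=7770523871209230660594006000000.00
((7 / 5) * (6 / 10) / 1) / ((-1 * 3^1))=-7 / 25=-0.28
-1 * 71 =-71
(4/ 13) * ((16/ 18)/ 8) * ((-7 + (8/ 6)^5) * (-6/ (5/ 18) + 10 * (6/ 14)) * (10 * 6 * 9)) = 2188064/ 2457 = 890.54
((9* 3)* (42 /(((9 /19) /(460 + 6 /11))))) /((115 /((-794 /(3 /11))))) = -27911986.02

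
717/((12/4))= 239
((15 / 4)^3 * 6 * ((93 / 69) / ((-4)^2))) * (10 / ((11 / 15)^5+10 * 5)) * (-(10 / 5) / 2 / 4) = -1191744140625 / 898033073152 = -1.33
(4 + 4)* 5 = 40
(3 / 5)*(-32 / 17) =-96 / 85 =-1.13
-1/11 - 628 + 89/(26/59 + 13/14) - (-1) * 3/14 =-562.88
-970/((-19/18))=17460/19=918.95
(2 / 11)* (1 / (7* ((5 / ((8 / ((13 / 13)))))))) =16 / 385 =0.04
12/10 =6/5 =1.20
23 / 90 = 0.26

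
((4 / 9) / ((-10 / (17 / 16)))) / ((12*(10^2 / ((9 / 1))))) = -17 / 48000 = -0.00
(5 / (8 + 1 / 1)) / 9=5 / 81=0.06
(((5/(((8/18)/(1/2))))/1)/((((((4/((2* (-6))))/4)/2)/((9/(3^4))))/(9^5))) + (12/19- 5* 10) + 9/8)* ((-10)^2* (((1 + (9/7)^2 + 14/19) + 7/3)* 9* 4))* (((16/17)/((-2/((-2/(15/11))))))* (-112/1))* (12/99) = 22038581884979200/128877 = 171004771099.41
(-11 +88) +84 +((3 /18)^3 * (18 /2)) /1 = 3865 /24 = 161.04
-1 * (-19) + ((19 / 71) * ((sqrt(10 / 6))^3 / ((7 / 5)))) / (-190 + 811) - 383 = -364 + 475 * sqrt(15) / 2777733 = -364.00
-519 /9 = -57.67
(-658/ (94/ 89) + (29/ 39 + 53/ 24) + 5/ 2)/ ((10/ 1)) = -12845/ 208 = -61.75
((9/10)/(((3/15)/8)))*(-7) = -252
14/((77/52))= 104/11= 9.45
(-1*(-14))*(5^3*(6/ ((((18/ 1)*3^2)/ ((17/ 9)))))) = 29750/ 243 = 122.43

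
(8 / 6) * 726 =968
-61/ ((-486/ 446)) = 13603/ 243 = 55.98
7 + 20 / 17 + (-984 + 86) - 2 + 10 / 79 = -1197549 / 1343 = -891.70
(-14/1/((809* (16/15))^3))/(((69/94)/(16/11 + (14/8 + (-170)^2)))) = -470703137625/548688722481152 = -0.00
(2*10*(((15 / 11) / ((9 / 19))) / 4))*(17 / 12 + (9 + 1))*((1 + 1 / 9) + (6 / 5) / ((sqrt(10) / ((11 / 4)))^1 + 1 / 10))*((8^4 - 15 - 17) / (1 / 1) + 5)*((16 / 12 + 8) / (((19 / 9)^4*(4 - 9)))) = -758582042400*sqrt(10) / 36304687 - 25588447310790 / 399351557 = -130150.40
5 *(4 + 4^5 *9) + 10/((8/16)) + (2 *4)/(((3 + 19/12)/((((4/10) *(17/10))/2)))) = 63415816/1375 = 46120.59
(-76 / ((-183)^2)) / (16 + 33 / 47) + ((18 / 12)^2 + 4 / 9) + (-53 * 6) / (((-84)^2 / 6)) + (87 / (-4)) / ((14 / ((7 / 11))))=54232688987 / 37785861960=1.44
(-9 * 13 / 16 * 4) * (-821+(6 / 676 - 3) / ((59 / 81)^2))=8753433381 / 362024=24179.15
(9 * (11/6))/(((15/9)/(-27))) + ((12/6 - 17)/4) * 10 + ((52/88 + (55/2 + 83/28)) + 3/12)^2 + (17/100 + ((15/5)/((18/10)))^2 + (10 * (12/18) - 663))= 58242641/2668050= 21.83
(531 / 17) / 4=531 / 68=7.81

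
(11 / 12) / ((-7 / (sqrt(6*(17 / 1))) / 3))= -11*sqrt(102) / 28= -3.97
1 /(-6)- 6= -37 /6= -6.17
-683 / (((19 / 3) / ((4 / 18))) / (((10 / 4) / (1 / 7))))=-23905 / 57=-419.39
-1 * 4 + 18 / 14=-19 / 7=-2.71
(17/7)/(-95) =-17/665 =-0.03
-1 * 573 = -573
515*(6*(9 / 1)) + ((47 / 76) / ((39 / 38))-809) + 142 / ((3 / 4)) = 2120893 / 78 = 27190.94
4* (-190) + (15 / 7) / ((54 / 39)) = -31855 / 42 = -758.45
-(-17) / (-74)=-17 / 74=-0.23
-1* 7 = -7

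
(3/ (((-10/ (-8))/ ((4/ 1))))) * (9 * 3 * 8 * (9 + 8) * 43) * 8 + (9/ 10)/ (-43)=1042871499/ 86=12126412.78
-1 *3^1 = -3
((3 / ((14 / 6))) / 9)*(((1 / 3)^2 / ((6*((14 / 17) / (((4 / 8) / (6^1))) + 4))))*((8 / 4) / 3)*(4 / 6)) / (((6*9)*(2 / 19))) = 323 / 21677544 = 0.00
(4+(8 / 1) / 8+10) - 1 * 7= 8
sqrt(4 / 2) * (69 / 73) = 69 * sqrt(2) / 73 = 1.34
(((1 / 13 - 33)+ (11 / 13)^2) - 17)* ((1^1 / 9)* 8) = -7392 / 169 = -43.74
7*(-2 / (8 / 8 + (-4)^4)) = -14 / 257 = -0.05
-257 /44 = -5.84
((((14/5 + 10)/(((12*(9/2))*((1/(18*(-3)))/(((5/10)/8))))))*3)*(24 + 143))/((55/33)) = -6012/25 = -240.48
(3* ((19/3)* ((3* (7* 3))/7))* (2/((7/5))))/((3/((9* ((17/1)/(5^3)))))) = 17442/175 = 99.67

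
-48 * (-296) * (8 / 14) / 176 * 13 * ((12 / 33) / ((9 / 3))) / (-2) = -30784 / 847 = -36.34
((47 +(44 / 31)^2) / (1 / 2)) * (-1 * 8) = -753648 / 961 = -784.23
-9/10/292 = -9/2920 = -0.00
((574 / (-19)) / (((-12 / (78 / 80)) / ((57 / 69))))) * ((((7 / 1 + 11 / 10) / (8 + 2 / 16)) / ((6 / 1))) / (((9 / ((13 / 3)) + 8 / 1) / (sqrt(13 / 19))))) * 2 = 100737 * sqrt(247) / 28623500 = 0.06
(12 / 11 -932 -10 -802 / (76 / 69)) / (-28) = 697659 / 11704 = 59.61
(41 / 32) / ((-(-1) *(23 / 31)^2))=2.33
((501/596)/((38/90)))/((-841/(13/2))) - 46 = -876453613/19046968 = -46.02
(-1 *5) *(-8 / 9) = 40 / 9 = 4.44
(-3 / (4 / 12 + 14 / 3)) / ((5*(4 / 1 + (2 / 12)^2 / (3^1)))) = -0.03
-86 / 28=-43 / 14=-3.07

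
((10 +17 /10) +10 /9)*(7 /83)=8071 /7470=1.08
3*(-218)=-654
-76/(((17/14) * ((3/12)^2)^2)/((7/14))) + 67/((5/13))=-666153/85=-7837.09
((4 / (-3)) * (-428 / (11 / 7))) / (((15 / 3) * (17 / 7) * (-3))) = -83888 / 8415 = -9.97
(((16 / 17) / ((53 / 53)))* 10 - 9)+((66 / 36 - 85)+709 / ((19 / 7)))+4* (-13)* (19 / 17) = 233215 / 1938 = 120.34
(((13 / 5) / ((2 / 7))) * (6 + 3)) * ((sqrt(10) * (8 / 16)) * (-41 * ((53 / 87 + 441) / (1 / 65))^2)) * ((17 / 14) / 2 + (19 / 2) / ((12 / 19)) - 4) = -81314778257006125 * sqrt(10) / 5046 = -50959157099420.52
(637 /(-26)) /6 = -49 /12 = -4.08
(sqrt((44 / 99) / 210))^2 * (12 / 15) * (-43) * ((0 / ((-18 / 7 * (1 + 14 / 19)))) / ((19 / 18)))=0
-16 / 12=-4 / 3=-1.33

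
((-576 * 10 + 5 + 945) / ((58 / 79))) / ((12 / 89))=-16909555 / 348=-48590.68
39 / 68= 0.57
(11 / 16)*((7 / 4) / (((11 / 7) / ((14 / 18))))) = 0.60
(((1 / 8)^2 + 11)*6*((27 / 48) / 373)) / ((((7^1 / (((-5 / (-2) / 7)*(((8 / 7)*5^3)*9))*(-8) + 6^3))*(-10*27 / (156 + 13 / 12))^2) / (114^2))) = -28371329771395 / 131009536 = -216559.27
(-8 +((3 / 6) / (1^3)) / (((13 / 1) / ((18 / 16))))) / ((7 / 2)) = -1655 / 728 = -2.27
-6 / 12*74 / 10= -37 / 10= -3.70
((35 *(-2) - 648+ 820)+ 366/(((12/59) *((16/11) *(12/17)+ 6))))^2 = 885610862761/6906384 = 128230.76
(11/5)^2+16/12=463/75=6.17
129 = 129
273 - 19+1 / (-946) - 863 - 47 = -620577 / 946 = -656.00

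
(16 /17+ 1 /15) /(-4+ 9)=257 /1275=0.20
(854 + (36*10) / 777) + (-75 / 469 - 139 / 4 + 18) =58136257 / 69412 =837.55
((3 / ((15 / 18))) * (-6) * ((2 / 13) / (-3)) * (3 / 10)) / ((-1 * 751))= -108 / 244075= -0.00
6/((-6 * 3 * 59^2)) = -1/10443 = -0.00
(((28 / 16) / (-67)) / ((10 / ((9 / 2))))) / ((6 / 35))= -147 / 2144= -0.07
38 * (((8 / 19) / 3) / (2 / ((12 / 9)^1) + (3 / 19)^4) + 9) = 405464522 / 1173375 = 345.55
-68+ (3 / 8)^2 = -4343 / 64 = -67.86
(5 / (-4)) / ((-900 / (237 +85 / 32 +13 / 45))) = 345521 / 1036800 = 0.33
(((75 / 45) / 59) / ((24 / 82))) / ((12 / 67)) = 13735 / 25488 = 0.54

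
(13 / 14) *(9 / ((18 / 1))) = 13 / 28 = 0.46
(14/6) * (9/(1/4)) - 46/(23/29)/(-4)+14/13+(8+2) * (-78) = -17691/26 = -680.42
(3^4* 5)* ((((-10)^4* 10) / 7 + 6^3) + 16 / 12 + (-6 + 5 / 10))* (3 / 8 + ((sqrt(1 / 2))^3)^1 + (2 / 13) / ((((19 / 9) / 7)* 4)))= 82201095* sqrt(2) / 56 + 81625687335 / 27664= 5026501.58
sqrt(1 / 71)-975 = -975 + sqrt(71) / 71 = -974.88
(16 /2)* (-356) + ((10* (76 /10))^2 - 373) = 2555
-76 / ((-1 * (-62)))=-38 / 31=-1.23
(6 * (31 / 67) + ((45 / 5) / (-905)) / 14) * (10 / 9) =785339 / 254667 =3.08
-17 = -17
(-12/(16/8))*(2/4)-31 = -34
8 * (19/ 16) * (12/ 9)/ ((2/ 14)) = 266/ 3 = 88.67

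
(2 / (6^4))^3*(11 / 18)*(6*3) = 11 / 272097792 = 0.00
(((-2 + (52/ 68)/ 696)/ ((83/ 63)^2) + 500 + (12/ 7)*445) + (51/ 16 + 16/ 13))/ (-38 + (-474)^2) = 6260955865695/ 1110830262689056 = 0.01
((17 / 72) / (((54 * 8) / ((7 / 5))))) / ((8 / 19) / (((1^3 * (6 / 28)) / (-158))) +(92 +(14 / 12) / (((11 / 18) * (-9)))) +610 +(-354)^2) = 24871 / 4085950884480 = 0.00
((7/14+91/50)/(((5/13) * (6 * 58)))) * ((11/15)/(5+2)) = 143/78750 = 0.00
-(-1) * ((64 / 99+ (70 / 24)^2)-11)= -325 / 176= -1.85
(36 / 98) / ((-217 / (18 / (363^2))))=-36 / 155677753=-0.00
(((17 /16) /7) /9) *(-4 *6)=-17 /42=-0.40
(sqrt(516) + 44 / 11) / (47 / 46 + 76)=184 / 3543 + 92 * sqrt(129) / 3543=0.35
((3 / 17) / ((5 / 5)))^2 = 9 / 289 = 0.03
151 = 151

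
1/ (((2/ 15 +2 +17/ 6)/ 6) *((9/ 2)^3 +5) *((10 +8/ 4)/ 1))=0.00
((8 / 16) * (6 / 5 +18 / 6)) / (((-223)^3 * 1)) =-21 / 110895670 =-0.00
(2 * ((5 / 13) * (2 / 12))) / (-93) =-5 / 3627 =-0.00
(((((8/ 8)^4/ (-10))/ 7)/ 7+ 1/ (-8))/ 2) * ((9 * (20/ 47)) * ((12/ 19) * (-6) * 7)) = 40338/ 6251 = 6.45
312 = 312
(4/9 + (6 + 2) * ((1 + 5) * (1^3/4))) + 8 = 184/9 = 20.44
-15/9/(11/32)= -4.85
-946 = -946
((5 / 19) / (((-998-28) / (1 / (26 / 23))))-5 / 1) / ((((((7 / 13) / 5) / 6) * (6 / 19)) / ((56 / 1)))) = -25343350 / 513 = -49402.24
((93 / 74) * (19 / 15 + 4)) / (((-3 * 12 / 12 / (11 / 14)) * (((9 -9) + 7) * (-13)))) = 26939 / 1414140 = 0.02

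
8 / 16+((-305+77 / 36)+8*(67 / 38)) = -197167 / 684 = -288.26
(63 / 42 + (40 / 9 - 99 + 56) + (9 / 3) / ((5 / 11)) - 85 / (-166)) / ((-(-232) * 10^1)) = -0.01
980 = 980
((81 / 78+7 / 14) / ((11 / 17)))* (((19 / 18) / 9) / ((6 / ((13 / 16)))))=1615 / 42768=0.04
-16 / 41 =-0.39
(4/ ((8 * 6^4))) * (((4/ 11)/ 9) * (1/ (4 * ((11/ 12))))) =1/ 235224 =0.00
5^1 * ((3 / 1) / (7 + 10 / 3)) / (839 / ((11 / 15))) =33 / 26009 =0.00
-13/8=-1.62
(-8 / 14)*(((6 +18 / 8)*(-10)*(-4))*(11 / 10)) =-1452 / 7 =-207.43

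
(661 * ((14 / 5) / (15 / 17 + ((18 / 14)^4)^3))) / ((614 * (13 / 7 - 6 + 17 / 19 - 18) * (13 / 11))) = -144802660722480047 / 25678841325762605760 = -0.01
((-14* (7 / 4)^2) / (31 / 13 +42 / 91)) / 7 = -637 / 296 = -2.15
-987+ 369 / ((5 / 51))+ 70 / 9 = 125306 / 45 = 2784.58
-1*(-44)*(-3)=-132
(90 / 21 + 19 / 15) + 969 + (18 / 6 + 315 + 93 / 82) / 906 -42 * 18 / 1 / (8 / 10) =77758607 / 2600220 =29.90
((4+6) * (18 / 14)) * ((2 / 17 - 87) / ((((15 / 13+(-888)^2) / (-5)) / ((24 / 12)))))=822900 / 58089493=0.01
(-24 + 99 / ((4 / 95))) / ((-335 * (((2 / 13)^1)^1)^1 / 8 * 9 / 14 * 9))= -564746 / 9045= -62.44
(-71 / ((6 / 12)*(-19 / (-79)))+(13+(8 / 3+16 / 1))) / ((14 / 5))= -159245 / 798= -199.56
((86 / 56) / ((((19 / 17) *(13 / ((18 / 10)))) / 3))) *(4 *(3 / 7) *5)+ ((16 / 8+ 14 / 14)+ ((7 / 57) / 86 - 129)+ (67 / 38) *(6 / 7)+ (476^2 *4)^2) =2564841503709106435 / 3122574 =821386940296.40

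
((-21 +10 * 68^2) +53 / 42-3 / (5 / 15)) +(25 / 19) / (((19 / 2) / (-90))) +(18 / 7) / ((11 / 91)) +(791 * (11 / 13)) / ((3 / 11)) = 35177913339 / 722722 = 48674.20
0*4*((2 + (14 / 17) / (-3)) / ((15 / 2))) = 0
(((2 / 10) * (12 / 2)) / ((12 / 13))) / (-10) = -13 / 100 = -0.13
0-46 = -46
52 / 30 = 26 / 15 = 1.73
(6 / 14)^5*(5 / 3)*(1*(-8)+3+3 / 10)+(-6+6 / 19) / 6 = -677385 / 638666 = -1.06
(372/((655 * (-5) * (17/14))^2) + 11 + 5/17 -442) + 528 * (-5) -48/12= -9530683045838/3099705625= -3074.71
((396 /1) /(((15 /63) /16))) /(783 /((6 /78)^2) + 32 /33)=4390848 /21834115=0.20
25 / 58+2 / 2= 83 / 58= 1.43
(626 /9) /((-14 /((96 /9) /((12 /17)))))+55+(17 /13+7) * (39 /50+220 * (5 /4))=418492127 /184275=2271.02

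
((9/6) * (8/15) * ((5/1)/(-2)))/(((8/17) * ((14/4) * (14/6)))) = -51/98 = -0.52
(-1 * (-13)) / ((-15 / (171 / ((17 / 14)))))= -10374 / 85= -122.05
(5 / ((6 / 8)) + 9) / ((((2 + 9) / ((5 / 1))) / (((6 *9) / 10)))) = 423 / 11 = 38.45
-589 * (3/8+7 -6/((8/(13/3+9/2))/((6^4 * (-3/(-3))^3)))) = 40422481/8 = 5052810.12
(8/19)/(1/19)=8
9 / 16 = 0.56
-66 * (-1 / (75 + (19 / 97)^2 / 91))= 28255227 / 32108393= 0.88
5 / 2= 2.50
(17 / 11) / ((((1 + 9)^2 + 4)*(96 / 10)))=85 / 54912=0.00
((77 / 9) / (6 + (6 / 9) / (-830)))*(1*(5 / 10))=415 / 582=0.71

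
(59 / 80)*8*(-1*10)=-59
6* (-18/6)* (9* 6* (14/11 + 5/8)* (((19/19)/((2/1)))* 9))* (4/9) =-40581/11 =-3689.18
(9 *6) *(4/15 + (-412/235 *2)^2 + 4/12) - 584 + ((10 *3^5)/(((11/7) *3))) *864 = 270608876534/607475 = 445465.04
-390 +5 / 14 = -5455 / 14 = -389.64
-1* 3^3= -27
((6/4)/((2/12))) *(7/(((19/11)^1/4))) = 2772/19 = 145.89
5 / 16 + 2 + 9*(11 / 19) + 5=3807 / 304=12.52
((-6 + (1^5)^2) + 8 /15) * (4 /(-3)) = 268 /45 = 5.96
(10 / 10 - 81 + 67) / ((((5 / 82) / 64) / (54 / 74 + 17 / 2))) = -125937.82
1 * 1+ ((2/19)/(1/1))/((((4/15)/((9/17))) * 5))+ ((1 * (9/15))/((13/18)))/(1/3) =148397/41990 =3.53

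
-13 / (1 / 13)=-169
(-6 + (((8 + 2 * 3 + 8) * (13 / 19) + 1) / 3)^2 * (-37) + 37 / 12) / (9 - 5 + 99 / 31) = -427973755 / 2898108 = -147.67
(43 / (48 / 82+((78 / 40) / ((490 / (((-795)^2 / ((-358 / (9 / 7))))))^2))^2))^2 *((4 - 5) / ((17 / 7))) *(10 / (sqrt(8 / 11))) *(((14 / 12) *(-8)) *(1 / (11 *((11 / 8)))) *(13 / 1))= 536575881908868252298884877433666070984891672339666698240 *sqrt(22) / 107806787862137399524874572107570850136136270504521697646971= 0.02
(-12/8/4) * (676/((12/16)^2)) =-1352/3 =-450.67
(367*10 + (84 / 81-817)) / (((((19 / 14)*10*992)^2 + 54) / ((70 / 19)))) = 132156185 / 2278022733099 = 0.00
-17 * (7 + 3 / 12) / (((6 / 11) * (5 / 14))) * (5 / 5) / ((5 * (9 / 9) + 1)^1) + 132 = 9559 / 360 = 26.55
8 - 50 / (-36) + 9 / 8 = 757 / 72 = 10.51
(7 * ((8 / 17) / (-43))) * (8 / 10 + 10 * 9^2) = -227024 / 3655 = -62.11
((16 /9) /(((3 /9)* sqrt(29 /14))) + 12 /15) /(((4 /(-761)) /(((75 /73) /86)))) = -38050* sqrt(406) /91031 - 11415 /6278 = -10.24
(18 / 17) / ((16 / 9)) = 81 / 136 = 0.60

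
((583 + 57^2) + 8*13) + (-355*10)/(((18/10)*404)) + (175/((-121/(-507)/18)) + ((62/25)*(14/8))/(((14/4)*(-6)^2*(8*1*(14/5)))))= 4220380383811/246375360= 17129.88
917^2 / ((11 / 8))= 6727112 / 11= 611555.64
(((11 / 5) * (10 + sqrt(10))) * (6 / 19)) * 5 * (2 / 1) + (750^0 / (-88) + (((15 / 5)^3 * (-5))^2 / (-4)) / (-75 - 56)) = 132 * sqrt(10) / 19 + 22832521 / 219032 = 126.21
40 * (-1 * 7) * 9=-2520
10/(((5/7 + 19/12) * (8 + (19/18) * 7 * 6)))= 2520/30301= 0.08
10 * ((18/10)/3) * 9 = 54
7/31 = 0.23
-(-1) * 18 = 18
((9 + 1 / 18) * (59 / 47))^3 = 1468.95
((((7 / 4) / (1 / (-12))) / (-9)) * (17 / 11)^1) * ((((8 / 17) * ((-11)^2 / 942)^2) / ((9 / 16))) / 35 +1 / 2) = 1188895579 / 658867770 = 1.80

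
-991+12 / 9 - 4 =-2981 / 3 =-993.67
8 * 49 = 392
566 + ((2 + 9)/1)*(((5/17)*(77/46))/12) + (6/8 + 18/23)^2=245530565/431664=568.80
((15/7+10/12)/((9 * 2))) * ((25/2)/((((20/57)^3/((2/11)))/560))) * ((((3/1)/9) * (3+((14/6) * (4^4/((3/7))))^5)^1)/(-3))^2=1663828228202994907942964000000000.00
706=706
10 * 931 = 9310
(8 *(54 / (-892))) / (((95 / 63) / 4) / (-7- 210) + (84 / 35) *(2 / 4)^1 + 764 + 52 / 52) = -29529360 / 46717146167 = -0.00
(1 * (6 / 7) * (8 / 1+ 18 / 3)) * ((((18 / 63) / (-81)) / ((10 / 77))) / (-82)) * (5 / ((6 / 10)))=110 / 3321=0.03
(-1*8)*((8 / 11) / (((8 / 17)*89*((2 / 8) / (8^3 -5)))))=-275808 / 979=-281.72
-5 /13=-0.38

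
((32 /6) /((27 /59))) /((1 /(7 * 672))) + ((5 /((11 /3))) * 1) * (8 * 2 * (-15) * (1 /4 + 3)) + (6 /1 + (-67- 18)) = 15942749 /297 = 53679.29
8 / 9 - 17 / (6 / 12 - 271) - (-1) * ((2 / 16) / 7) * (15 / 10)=0.98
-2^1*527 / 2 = -527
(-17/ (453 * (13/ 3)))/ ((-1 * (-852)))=-17/ 1672476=-0.00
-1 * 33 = -33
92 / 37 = 2.49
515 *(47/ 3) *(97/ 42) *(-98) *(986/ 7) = -2315014610/ 9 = -257223845.56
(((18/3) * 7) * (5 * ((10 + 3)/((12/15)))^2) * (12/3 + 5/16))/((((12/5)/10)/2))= 255084375/128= 1992846.68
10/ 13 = 0.77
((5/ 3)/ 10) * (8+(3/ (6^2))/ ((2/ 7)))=199/ 144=1.38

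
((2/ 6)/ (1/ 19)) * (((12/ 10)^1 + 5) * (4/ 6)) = 1178/ 45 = 26.18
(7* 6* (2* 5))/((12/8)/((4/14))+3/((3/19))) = 1680/97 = 17.32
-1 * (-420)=420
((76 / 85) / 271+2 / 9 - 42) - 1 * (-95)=53.23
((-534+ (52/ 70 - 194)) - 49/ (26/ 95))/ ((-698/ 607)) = 500610503/ 635180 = 788.14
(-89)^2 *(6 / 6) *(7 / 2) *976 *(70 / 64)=118379345 / 4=29594836.25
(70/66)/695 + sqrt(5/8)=7/4587 + sqrt(10)/4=0.79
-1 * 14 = -14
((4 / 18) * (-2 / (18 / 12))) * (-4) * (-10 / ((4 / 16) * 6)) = -640 / 81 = -7.90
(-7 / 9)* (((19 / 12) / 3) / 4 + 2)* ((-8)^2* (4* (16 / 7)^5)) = -5150605312 / 194481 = -26483.85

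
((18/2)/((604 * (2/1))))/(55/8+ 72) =9/95281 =0.00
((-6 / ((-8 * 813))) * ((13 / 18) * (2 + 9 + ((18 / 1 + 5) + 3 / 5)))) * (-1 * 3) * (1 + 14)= -2249 / 2168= -1.04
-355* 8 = -2840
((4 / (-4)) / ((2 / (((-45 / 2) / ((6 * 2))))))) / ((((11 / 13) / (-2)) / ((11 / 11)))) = -195 / 88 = -2.22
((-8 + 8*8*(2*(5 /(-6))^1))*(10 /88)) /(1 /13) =-5590 /33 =-169.39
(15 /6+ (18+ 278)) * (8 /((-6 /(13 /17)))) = -5174 /17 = -304.35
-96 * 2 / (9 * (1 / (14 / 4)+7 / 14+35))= -896 / 1503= -0.60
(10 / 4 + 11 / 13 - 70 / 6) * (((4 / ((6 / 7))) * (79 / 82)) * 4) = -717794 / 4797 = -149.63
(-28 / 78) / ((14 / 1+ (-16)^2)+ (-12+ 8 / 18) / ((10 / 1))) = -105 / 78637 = -0.00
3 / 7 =0.43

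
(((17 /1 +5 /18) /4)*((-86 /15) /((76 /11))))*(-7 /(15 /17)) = 17505257 /615600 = 28.44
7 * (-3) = -21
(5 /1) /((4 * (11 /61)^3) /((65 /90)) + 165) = 14753765 /486970077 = 0.03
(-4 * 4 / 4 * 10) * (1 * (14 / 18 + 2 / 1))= -1000 / 9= -111.11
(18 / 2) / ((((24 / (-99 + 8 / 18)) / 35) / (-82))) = 1272845 / 12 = 106070.42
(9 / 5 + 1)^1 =14 / 5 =2.80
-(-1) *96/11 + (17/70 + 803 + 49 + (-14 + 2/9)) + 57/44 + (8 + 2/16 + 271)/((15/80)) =32392961/13860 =2337.15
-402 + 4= -398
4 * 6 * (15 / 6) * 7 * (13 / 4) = 1365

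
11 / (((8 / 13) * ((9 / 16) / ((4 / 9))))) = 1144 / 81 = 14.12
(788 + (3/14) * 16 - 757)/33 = 241/231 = 1.04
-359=-359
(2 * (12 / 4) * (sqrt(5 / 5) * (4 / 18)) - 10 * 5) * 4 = -584 / 3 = -194.67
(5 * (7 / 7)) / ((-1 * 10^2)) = -1 / 20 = -0.05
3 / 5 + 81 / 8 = 429 / 40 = 10.72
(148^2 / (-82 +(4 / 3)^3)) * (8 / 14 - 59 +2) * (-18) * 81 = -34059778128 / 1505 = -22631081.81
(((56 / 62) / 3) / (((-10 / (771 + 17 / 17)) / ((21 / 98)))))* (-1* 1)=772 / 155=4.98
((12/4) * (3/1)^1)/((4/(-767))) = -6903/4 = -1725.75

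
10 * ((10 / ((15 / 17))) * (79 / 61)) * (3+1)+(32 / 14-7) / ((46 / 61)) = 34227301 / 58926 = 580.85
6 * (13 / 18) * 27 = 117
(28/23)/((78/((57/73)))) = 266/21827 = 0.01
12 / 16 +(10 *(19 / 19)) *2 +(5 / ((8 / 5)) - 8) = 127 / 8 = 15.88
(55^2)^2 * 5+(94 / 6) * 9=45753266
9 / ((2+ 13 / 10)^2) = 100 / 121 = 0.83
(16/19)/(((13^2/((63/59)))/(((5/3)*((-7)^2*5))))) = 411600/189449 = 2.17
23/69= 1/3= 0.33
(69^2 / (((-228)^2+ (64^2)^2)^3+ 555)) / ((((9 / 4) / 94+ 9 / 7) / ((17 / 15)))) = 23669576 / 27382963530120490563188475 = 0.00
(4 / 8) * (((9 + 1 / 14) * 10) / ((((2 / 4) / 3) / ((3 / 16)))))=51.03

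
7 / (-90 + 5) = -7 / 85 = -0.08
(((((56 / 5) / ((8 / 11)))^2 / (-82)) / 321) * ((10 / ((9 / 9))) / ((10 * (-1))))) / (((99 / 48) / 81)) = 38808 / 109675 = 0.35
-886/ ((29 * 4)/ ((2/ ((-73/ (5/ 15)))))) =443/ 6351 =0.07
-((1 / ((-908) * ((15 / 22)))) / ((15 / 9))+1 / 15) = -2237 / 34050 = -0.07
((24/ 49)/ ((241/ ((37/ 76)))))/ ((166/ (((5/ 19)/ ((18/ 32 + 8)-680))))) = -2960/ 1267076212927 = -0.00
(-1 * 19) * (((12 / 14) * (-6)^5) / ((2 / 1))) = 443232 / 7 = 63318.86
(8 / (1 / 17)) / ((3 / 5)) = 680 / 3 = 226.67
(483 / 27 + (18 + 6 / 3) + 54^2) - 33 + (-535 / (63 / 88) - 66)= 132778 / 63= 2107.59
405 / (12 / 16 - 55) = -1620 / 217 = -7.47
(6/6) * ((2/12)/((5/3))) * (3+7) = 1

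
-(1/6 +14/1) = -14.17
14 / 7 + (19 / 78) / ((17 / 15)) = 979 / 442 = 2.21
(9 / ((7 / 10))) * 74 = 6660 / 7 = 951.43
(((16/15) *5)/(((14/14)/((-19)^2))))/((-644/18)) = -8664/161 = -53.81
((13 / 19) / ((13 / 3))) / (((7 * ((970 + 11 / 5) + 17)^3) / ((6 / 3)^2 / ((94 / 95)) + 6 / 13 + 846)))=97435875 / 4916150748811484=0.00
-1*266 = -266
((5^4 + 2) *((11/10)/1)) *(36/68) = 62073/170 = 365.14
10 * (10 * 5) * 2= 1000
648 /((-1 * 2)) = -324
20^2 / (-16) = -25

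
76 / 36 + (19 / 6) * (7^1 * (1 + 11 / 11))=46.44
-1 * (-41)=41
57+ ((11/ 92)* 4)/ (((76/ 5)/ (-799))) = 55691/ 1748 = 31.86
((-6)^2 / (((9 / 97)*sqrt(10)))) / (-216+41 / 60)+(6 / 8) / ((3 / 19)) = 19 / 4- 2328*sqrt(10) / 12919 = 4.18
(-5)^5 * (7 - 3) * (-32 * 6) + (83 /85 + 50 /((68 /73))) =2400054.65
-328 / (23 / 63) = -898.43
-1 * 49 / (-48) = 49 / 48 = 1.02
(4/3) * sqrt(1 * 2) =4 * sqrt(2)/3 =1.89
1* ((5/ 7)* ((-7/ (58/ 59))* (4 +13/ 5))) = -1947/ 58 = -33.57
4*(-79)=-316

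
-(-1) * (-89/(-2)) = 89/2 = 44.50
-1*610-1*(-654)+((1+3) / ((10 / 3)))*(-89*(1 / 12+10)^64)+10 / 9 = -1768698090280441999114992768674768595806029179937854672681962124170736660546927666218585443134564932668310409008280884933431759310169689 / 973685048022722051535956782394543049523684750469301190798179859169280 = -1816499178941040297412548000000000000000000000000000000000000000000.00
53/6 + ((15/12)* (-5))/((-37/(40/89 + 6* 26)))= 696679/19758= 35.26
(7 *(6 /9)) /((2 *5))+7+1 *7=217 /15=14.47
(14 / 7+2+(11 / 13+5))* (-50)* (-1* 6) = 38400 / 13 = 2953.85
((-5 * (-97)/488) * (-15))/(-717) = 2425/116632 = 0.02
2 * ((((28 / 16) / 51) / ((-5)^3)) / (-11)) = 7 / 140250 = 0.00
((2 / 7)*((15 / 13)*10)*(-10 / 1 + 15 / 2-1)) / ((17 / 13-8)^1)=50 / 29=1.72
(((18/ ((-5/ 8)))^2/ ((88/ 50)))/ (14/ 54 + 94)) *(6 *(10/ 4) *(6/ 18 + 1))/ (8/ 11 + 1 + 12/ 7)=3919104/ 134885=29.06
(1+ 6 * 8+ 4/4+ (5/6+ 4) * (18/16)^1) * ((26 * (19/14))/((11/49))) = 1533623/176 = 8713.77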